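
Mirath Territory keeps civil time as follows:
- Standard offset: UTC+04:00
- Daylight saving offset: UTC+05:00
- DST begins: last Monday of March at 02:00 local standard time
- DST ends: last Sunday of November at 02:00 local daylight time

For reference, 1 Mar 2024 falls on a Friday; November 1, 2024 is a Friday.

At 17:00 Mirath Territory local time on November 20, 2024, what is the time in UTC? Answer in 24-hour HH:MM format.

12:00

1 March 2024 is a Friday, so Mondays fall on 4, 11, 18, 25; the last is March 25.
1 November 2024 is a Friday, so Sundays fall on 3, 10, 17, 24; the last is November 24.
November 20, 2024 falls between 25 March and 24 November, so daylight saving is in effect and Mirath Territory is at UTC+05:00.
17:00 local − 5h = 12:00 UTC.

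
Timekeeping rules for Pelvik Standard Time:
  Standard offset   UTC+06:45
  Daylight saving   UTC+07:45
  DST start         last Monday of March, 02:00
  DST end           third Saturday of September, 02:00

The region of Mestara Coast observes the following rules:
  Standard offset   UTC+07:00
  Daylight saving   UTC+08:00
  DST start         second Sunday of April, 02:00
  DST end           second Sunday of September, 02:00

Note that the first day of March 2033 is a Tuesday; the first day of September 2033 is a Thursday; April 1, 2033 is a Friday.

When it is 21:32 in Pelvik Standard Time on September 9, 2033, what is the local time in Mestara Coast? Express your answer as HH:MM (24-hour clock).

1 March 2033 is a Tuesday, so Mondays fall on 7, 14, 21, 28; the last is March 28.
1 September 2033 is a Thursday, so the first Saturday is September 3 and the third is September 17.
Daylight saving runs 28 March – 17 September; September 9, 2033 is inside that window, so Pelvik Standard Time is at UTC+07:45.
21:32 Pelvik Standard Time − 7h45m = 13:47 UTC.
1 April 2033 is a Friday, so the first Sunday is April 3 and the second is April 10.
1 September 2033 is a Thursday, so the first Sunday is September 4 and the second is September 11.
At the standard offset (UTC+07:00), 13:47 UTC + 7h = 20:47 Mestara Coast standard time.
The standard-time date in Mestara Coast, September 9, 2033, lies within the daylight-saving period (10 April – 11 September), so Mestara Coast is on daylight time, UTC+08:00.
13:47 UTC + 8h = 21:47 Mestara Coast.

21:47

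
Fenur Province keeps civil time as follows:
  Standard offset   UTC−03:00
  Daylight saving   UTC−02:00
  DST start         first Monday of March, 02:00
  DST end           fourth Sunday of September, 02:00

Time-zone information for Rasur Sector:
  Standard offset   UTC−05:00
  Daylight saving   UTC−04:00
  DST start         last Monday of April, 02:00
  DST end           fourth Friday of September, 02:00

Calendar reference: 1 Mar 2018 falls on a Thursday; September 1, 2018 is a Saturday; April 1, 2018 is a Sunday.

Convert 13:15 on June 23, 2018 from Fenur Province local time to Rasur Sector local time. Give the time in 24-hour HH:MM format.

1 March 2018 is a Thursday, so the first Monday is March 5.
1 September 2018 is a Saturday, so the first Sunday is September 2 and the fourth is September 23.
June 23, 2018 falls between 5 March and 23 September, so daylight saving is in effect and Fenur Province is at UTC−02:00.
13:15 Fenur Province + 2h = 15:15 UTC.
1 April 2018 is a Sunday, so Mondays fall on 2, 9, 16, 23, 30; the last is April 30.
1 September 2018 is a Saturday, so the first Friday is September 7 and the fourth is September 28.
At the standard offset (UTC−05:00), 15:15 UTC − 5h = 10:15 Rasur Sector standard time.
The standard-time date in Rasur Sector, June 23, 2018, lies within the daylight-saving period (30 April – 28 September), so Rasur Sector is on daylight time, UTC−04:00.
15:15 UTC − 4h = 11:15 Rasur Sector.

11:15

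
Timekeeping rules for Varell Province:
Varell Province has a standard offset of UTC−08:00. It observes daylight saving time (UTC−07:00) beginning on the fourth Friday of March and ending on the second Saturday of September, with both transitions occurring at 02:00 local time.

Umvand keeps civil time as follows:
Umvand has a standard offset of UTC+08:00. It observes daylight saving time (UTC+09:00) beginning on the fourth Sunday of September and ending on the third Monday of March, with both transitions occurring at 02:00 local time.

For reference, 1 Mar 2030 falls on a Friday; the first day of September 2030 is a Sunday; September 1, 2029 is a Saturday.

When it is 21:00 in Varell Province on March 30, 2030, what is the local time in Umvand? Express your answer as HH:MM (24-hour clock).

12:00

1 March 2030 is a Friday, so the first Friday is March 1 and the fourth is March 22.
1 September 2030 is a Sunday, so the first Saturday is September 7 and the second is September 14.
March 30, 2030 falls between 22 March and 14 September, so daylight saving is in effect and Varell Province is at UTC−07:00.
21:00 Varell Province + 7h = 04:00 UTC (rolling into the next day, 31 March 2030).
1 September 2029 is a Saturday, so the first Sunday is September 2 and the fourth is September 23.
1 March 2030 is a Friday, so the first Monday is March 4 and the third is March 18.
At the standard offset (UTC+08:00), 04:00 UTC + 8h = 12:00 Umvand standard time.
The standard-time date in Umvand, March 31, 2030, is outside the daylight-saving period (23 September 2029 – 18 March 2030), so Umvand is on standard time, UTC+08:00.
04:00 UTC + 8h = 12:00 Umvand.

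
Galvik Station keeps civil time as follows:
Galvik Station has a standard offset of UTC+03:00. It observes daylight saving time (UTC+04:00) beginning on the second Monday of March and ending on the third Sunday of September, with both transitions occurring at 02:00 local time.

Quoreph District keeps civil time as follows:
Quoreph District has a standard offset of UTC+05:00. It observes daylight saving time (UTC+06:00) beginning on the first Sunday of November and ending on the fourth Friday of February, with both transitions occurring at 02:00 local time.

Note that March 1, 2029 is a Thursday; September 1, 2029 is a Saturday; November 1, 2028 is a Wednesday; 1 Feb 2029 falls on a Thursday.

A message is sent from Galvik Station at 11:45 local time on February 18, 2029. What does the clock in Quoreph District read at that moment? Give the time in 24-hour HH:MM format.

14:45

1 March 2029 is a Thursday, so the first Monday is March 5 and the second is March 12.
1 September 2029 is a Saturday, so the first Sunday is September 2 and the third is September 16.
February 18, 2029 does not fall between 12 March and 16 September, so daylight saving is not in effect and Galvik Station is at UTC+03:00.
11:45 Galvik Station − 3h = 08:45 UTC.
1 November 2028 is a Wednesday, so the first Sunday is November 5.
1 February 2029 is a Thursday, so the first Friday is February 2 and the fourth is February 23.
At the standard offset (UTC+05:00), 08:45 UTC + 5h = 13:45 Quoreph District standard time.
Daylight saving runs 5 November 2028 – 23 February 2029; the standard-time date in Quoreph District, February 18, 2029, is inside that window, so Quoreph District is at UTC+06:00.
08:45 UTC + 6h = 14:45 Quoreph District.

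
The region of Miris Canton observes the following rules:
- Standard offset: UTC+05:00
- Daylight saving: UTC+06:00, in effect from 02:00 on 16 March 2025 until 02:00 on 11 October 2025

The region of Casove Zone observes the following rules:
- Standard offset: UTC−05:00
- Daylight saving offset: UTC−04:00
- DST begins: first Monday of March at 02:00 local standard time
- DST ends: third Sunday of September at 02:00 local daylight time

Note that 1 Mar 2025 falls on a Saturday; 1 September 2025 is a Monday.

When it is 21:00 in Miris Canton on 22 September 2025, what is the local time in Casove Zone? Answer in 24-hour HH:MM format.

10:00

22 September 2025 falls between 16 March and 11 October, so daylight saving is in effect and Miris Canton is at UTC+06:00.
21:00 Miris Canton − 6h = 15:00 UTC.
1 March 2025 is a Saturday, so the first Monday is March 3.
1 September 2025 is a Monday, so the first Sunday is September 7 and the third is September 21.
At the standard offset (UTC−05:00), 15:00 UTC − 5h = 10:00 Casove Zone standard time.
The standard-time date in Casove Zone, 22 September 2025, does not fall between 3 March and 21 September, so daylight saving is not in effect and Casove Zone is at UTC−05:00.
15:00 UTC − 5h = 10:00 Casove Zone.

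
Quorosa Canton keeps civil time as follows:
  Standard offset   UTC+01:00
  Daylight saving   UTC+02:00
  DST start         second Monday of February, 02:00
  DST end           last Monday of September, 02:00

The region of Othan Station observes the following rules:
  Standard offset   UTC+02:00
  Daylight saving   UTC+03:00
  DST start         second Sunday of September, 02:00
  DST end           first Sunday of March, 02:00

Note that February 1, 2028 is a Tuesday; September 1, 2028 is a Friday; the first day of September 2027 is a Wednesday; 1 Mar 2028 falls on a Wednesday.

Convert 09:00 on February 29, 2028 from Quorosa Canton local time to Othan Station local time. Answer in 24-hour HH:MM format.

1 February 2028 is a Tuesday, so the first Monday is February 7 and the second is February 14.
1 September 2028 is a Friday, so Mondays fall on 4, 11, 18, 25; the last is September 25.
February 29, 2028 lies within the daylight-saving period (14 February – 25 September), so Quorosa Canton is on daylight time, UTC+02:00.
09:00 Quorosa Canton − 2h = 07:00 UTC.
1 September 2027 is a Wednesday, so the first Sunday is September 5 and the second is September 12.
1 March 2028 is a Wednesday, so the first Sunday is March 5.
At the standard offset (UTC+02:00), 07:00 UTC + 2h = 09:00 Othan Station standard time.
Daylight saving runs 12 September 2027 – 5 March 2028; the standard-time date in Othan Station, February 29, 2028, is inside that window, so Othan Station is at UTC+03:00.
07:00 UTC + 3h = 10:00 Othan Station.

10:00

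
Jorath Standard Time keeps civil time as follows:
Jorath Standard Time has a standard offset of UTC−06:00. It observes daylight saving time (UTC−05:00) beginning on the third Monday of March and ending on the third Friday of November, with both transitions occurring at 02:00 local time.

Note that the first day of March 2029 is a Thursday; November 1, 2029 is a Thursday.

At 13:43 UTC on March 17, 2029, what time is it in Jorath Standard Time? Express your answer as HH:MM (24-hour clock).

07:43

1 March 2029 is a Thursday, so the first Monday is March 5 and the third is March 19.
1 November 2029 is a Thursday, so the first Friday is November 2 and the third is November 16.
At the standard offset (UTC−06:00), 13:43 UTC − 6h = 07:43 Jorath Standard Time standard time.
Daylight saving runs 19 March – 16 November; the standard-time date in Jorath Standard Time, March 17, 2029, is outside that window, so Jorath Standard Time is on standard time at UTC−06:00.
13:43 UTC − 6h = 07:43 local.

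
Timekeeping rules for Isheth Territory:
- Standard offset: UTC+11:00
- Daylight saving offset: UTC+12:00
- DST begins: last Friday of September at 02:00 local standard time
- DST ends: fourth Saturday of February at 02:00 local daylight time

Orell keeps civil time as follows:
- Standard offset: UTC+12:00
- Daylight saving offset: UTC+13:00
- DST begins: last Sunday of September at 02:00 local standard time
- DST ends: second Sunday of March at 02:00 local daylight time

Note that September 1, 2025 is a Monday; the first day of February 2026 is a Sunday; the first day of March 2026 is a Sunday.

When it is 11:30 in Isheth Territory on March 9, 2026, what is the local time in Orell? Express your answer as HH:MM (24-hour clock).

12:30

1 September 2025 is a Monday, so Fridays fall on 5, 12, 19, 26; the last is September 26.
1 February 2026 is a Sunday, so the first Saturday is February 7 and the fourth is February 28.
March 9, 2026 is outside the daylight-saving period (26 September 2025 – 28 February 2026), so Isheth Territory is on standard time, UTC+11:00.
11:30 Isheth Territory − 11h = 00:30 UTC.
1 September 2025 is a Monday, so Sundays fall on 7, 14, 21, 28; the last is September 28.
1 March 2026 is a Sunday, so the first Sunday is March 1 and the second is March 8.
At the standard offset (UTC+12:00), 00:30 UTC + 12h = 12:30 Orell standard time.
Daylight saving runs 28 September 2025 – 8 March 2026; the standard-time date in Orell, March 9, 2026, is outside that window, so Orell is on standard time at UTC+12:00.
00:30 UTC + 12h = 12:30 Orell.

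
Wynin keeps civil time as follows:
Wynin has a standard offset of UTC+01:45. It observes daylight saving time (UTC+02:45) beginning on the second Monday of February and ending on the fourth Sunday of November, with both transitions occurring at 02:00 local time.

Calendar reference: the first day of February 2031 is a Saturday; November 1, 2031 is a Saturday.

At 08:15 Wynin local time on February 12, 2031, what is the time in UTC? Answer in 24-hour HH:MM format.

05:30

1 February 2031 is a Saturday, so the first Monday is February 3 and the second is February 10.
1 November 2031 is a Saturday, so the first Sunday is November 2 and the fourth is November 23.
February 12, 2031 falls between 10 February and 23 November, so daylight saving is in effect and Wynin is at UTC+02:45.
08:15 local − 2h45m = 05:30 UTC.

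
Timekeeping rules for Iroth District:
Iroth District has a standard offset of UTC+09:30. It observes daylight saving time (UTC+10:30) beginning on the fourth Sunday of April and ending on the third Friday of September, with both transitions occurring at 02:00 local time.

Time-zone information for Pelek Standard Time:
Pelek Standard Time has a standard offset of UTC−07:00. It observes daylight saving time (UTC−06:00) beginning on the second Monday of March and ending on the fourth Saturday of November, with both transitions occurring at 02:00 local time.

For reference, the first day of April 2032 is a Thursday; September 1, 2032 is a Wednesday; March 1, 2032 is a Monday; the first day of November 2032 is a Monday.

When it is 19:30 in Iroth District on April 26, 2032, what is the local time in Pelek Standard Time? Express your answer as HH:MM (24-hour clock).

03:00

1 April 2032 is a Thursday, so the first Sunday is April 4 and the fourth is April 25.
1 September 2032 is a Wednesday, so the first Friday is September 3 and the third is September 17.
Daylight saving runs 25 April – 17 September; April 26, 2032 is inside that window, so Iroth District is at UTC+10:30.
19:30 Iroth District − 10h30m = 09:00 UTC.
1 March 2032 is a Monday, so the first Monday is March 1 and the second is March 8.
1 November 2032 is a Monday, so the first Saturday is November 6 and the fourth is November 27.
At the standard offset (UTC−07:00), 09:00 UTC − 7h = 02:00 Pelek Standard Time standard time.
The standard-time date in Pelek Standard Time, April 26, 2032, falls between 8 March and 27 November, so daylight saving is in effect and Pelek Standard Time is at UTC−06:00.
09:00 UTC − 6h = 03:00 Pelek Standard Time.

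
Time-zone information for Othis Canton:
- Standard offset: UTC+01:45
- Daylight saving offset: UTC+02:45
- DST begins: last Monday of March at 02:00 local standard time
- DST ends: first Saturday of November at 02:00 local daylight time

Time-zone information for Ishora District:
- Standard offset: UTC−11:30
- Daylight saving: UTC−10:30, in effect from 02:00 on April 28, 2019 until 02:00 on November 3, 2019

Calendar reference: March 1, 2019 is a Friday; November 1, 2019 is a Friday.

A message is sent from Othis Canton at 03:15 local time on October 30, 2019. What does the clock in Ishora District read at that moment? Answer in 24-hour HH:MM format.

14:00

1 March 2019 is a Friday, so Mondays fall on 4, 11, 18, 25; the last is March 25.
1 November 2019 is a Friday, so the first Saturday is November 2.
October 30, 2019 falls between 25 March and 2 November, so daylight saving is in effect and Othis Canton is at UTC+02:45.
03:15 Othis Canton − 2h45m = 00:30 UTC.
At the standard offset (UTC−11:30), 00:30 UTC − 11h30m = 13:00 Ishora District standard time (rolling into the previous day, 29 October 2019).
Daylight saving runs 28 April – 3 November; the standard-time date in Ishora District, October 29, 2019, is inside that window, so Ishora District is at UTC−10:30.
00:30 UTC − 10h30m = 14:00 Ishora District (rolling into the previous day, 29 October 2019).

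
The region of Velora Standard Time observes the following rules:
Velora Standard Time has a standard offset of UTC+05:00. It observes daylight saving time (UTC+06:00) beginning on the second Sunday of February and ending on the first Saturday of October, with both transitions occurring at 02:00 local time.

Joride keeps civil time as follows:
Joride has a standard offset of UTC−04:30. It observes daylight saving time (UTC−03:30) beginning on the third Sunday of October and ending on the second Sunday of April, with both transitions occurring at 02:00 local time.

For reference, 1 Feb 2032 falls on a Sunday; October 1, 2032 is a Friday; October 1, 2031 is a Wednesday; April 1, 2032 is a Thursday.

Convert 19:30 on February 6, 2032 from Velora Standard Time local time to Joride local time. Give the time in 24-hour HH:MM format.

11:00

1 February 2032 is a Sunday, so the first Sunday is February 1 and the second is February 8.
1 October 2032 is a Friday, so the first Saturday is October 2.
Daylight saving runs 8 February – 2 October; February 6, 2032 is outside that window, so Velora Standard Time is on standard time at UTC+05:00.
19:30 Velora Standard Time − 5h = 14:30 UTC.
1 October 2031 is a Wednesday, so the first Sunday is October 5 and the third is October 19.
1 April 2032 is a Thursday, so the first Sunday is April 4 and the second is April 11.
At the standard offset (UTC−04:30), 14:30 UTC − 4h30m = 10:00 Joride standard time.
The standard-time date in Joride, February 6, 2032, falls between 19 October 2031 and 11 April 2032, so daylight saving is in effect and Joride is at UTC−03:30.
14:30 UTC − 3h30m = 11:00 Joride.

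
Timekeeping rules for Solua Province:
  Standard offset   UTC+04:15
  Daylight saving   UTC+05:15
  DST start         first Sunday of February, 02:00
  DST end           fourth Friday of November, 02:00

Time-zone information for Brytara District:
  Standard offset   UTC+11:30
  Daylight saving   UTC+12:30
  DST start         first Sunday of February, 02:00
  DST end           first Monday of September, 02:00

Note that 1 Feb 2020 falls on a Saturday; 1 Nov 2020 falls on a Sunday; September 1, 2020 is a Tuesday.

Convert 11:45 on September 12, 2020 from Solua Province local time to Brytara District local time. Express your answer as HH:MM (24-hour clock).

1 February 2020 is a Saturday, so the first Sunday is February 2.
1 November 2020 is a Sunday, so the first Friday is November 6 and the fourth is November 27.
Daylight saving runs 2 February – 27 November; September 12, 2020 is inside that window, so Solua Province is at UTC+05:15.
11:45 Solua Province − 5h15m = 06:30 UTC.
1 February 2020 is a Saturday, so the first Sunday is February 2.
1 September 2020 is a Tuesday, so the first Monday is September 7.
At the standard offset (UTC+11:30), 06:30 UTC + 11h30m = 18:00 Brytara District standard time.
Daylight saving runs 2 February – 7 September; the standard-time date in Brytara District, September 12, 2020, is outside that window, so Brytara District is on standard time at UTC+11:30.
06:30 UTC + 11h30m = 18:00 Brytara District.

18:00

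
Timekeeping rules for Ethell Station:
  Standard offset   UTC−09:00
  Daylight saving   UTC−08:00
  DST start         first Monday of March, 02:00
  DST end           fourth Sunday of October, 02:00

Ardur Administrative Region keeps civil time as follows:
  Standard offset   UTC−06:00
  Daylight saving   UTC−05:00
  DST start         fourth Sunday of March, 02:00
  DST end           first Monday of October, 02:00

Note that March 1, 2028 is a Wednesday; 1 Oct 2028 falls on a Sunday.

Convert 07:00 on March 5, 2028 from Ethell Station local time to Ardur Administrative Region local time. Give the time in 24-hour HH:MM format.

10:00

1 March 2028 is a Wednesday, so the first Monday is March 6.
1 October 2028 is a Sunday, so the first Sunday is October 1 and the fourth is October 22.
March 5, 2028 is outside the daylight-saving period (6 March – 22 October), so Ethell Station is on standard time, UTC−09:00.
07:00 Ethell Station + 9h = 16:00 UTC.
1 March 2028 is a Wednesday, so the first Sunday is March 5 and the fourth is March 26.
1 October 2028 is a Sunday, so the first Monday is October 2.
At the standard offset (UTC−06:00), 16:00 UTC − 6h = 10:00 Ardur Administrative Region standard time.
The standard-time date in Ardur Administrative Region, March 5, 2028, does not fall between 26 March and 2 October, so daylight saving is not in effect and Ardur Administrative Region is at UTC−06:00.
16:00 UTC − 6h = 10:00 Ardur Administrative Region.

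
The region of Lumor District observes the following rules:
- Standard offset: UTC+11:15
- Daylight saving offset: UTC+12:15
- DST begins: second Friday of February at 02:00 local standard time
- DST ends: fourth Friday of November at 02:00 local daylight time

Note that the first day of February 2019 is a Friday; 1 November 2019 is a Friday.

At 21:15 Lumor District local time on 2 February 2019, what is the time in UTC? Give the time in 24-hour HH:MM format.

1 February 2019 is a Friday, so the first Friday is February 1 and the second is February 8.
1 November 2019 is a Friday, so the first Friday is November 1 and the fourth is November 22.
Daylight saving runs 8 February – 22 November; 2 February 2019 is outside that window, so Lumor District is on standard time at UTC+11:15.
21:15 local − 11h15m = 10:00 UTC.

10:00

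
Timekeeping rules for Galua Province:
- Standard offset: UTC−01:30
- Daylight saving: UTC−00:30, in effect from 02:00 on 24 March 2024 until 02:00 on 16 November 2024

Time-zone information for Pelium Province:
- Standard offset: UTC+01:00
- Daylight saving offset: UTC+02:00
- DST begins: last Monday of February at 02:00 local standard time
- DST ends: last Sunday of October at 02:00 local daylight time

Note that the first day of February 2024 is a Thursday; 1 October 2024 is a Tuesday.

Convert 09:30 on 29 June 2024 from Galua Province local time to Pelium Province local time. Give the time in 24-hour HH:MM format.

12:00

Daylight saving runs 24 March – 16 November; 29 June 2024 is inside that window, so Galua Province is at UTC−00:30.
09:30 Galua Province + 0h30m = 10:00 UTC.
1 February 2024 is a Thursday, so Mondays fall on 5, 12, 19, 26; the last is February 26.
1 October 2024 is a Tuesday, so Sundays fall on 6, 13, 20, 27; the last is October 27.
At the standard offset (UTC+01:00), 10:00 UTC + 1h = 11:00 Pelium Province standard time.
The standard-time date in Pelium Province, 29 June 2024, lies within the daylight-saving period (26 February – 27 October), so Pelium Province is on daylight time, UTC+02:00.
10:00 UTC + 2h = 12:00 Pelium Province.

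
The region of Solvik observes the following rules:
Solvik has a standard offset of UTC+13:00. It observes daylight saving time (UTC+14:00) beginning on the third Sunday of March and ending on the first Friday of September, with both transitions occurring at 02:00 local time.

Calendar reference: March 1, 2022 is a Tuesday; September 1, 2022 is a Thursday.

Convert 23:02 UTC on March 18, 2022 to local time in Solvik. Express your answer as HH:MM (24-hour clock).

12:02

1 March 2022 is a Tuesday, so the first Sunday is March 6 and the third is March 20.
1 September 2022 is a Thursday, so the first Friday is September 2.
At the standard offset (UTC+13:00), 23:02 UTC + 13h = 12:02 Solvik standard time (rolling into the next day, 19 March 2022).
Daylight saving runs 20 March – 2 September; the standard-time date in Solvik, March 19, 2022, is outside that window, so Solvik is on standard time at UTC+13:00.
23:02 UTC + 13h = 12:02 local (rolling into the next day, 19 March 2022).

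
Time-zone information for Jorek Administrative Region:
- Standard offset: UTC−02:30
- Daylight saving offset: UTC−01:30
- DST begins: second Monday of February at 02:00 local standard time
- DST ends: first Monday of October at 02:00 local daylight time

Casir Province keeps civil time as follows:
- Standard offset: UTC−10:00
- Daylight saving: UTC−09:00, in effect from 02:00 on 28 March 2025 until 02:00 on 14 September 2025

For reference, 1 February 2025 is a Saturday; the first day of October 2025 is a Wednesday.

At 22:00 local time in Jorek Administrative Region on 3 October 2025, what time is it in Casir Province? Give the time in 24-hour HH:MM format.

13:30

1 February 2025 is a Saturday, so the first Monday is February 3 and the second is February 10.
1 October 2025 is a Wednesday, so the first Monday is October 6.
3 October 2025 lies within the daylight-saving period (10 February – 6 October), so Jorek Administrative Region is on daylight time, UTC−01:30.
22:00 Jorek Administrative Region + 1h30m = 23:30 UTC.
At the standard offset (UTC−10:00), 23:30 UTC − 10h = 13:30 Casir Province standard time.
The standard-time date in Casir Province, 3 October 2025, is outside the daylight-saving period (28 March – 14 September), so Casir Province is on standard time, UTC−10:00.
23:30 UTC − 10h = 13:30 Casir Province.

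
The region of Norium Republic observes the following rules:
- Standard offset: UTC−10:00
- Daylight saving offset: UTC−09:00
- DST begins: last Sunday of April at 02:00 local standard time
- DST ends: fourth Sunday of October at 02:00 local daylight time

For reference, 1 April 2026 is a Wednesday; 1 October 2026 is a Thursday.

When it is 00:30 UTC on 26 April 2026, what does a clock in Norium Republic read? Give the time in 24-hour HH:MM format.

14:30

1 April 2026 is a Wednesday, so Sundays fall on 5, 12, 19, 26; the last is April 26.
1 October 2026 is a Thursday, so the first Sunday is October 4 and the fourth is October 25.
At the standard offset (UTC−10:00), 00:30 UTC − 10h = 14:30 Norium Republic standard time (rolling into the previous day, 25 April 2026).
The standard-time date in Norium Republic, 25 April 2026, is outside the daylight-saving period (26 April – 25 October), so Norium Republic is on standard time, UTC−10:00.
00:30 UTC − 10h = 14:30 local (rolling into the previous day, 25 April 2026).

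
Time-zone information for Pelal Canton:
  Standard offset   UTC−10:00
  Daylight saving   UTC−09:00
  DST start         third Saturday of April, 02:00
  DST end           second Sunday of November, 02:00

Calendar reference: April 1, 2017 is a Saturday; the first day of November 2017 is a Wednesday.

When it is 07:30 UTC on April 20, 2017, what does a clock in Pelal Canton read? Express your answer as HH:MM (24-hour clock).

1 April 2017 is a Saturday, so the first Saturday is April 1 and the third is April 15.
1 November 2017 is a Wednesday, so the first Sunday is November 5 and the second is November 12.
At the standard offset (UTC−10:00), 07:30 UTC − 10h = 21:30 Pelal Canton standard time (rolling into the previous day, 19 April 2017).
Daylight saving runs 15 April – 12 November; the standard-time date in Pelal Canton, April 19, 2017, is inside that window, so Pelal Canton is at UTC−09:00.
07:30 UTC − 9h = 22:30 local (rolling into the previous day, 19 April 2017).

22:30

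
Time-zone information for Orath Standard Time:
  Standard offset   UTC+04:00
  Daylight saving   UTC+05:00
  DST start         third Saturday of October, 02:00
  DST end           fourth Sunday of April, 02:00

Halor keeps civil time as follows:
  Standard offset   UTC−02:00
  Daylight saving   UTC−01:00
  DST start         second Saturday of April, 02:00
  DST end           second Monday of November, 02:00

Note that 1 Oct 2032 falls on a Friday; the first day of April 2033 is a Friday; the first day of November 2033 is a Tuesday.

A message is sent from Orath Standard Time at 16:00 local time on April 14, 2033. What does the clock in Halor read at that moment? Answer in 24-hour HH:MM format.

1 October 2032 is a Friday, so the first Saturday is October 2 and the third is October 16.
1 April 2033 is a Friday, so the first Sunday is April 3 and the fourth is April 24.
April 14, 2033 lies within the daylight-saving period (16 October 2032 – 24 April 2033), so Orath Standard Time is on daylight time, UTC+05:00.
16:00 Orath Standard Time − 5h = 11:00 UTC.
1 April 2033 is a Friday, so the first Saturday is April 2 and the second is April 9.
1 November 2033 is a Tuesday, so the first Monday is November 7 and the second is November 14.
At the standard offset (UTC−02:00), 11:00 UTC − 2h = 09:00 Halor standard time.
Daylight saving runs 9 April – 14 November; the standard-time date in Halor, April 14, 2033, is inside that window, so Halor is at UTC−01:00.
11:00 UTC − 1h = 10:00 Halor.

10:00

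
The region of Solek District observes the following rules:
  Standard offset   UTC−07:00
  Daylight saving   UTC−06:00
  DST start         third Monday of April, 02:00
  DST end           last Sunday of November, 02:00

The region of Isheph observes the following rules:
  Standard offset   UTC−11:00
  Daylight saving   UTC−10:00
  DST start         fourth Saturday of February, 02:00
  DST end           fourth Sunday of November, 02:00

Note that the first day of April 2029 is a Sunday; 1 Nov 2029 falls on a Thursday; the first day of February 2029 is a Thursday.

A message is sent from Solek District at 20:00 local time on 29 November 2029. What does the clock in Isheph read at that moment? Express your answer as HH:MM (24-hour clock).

16:00

1 April 2029 is a Sunday, so the first Monday is April 2 and the third is April 16.
1 November 2029 is a Thursday, so Sundays fall on 4, 11, 18, 25; the last is November 25.
Daylight saving runs 16 April – 25 November; 29 November 2029 is outside that window, so Solek District is on standard time at UTC−07:00.
20:00 Solek District + 7h = 03:00 UTC (rolling into the next day, 30 November 2029).
1 February 2029 is a Thursday, so the first Saturday is February 3 and the fourth is February 24.
1 November 2029 is a Thursday, so the first Sunday is November 4 and the fourth is November 25.
At the standard offset (UTC−11:00), 03:00 UTC − 11h = 16:00 Isheph standard time (rolling into the previous day, 29 November 2029).
The standard-time date in Isheph, 29 November 2029, is outside the daylight-saving period (24 February – 25 November), so Isheph is on standard time, UTC−11:00.
03:00 UTC − 11h = 16:00 Isheph (rolling into the previous day, 29 November 2029).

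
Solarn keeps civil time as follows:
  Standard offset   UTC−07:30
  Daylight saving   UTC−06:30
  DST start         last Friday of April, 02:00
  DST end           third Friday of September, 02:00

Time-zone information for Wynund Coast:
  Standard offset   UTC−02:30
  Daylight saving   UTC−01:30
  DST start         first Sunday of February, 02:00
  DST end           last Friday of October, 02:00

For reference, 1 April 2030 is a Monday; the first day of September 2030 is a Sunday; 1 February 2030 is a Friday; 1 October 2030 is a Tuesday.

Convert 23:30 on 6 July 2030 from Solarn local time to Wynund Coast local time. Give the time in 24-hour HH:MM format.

1 April 2030 is a Monday, so Fridays fall on 5, 12, 19, 26; the last is April 26.
1 September 2030 is a Sunday, so the first Friday is September 6 and the third is September 20.
6 July 2030 falls between 26 April and 20 September, so daylight saving is in effect and Solarn is at UTC−06:30.
23:30 Solarn + 6h30m = 06:00 UTC (rolling into the next day, 7 July 2030).
1 February 2030 is a Friday, so the first Sunday is February 3.
1 October 2030 is a Tuesday, so Fridays fall on 4, 11, 18, 25; the last is October 25.
At the standard offset (UTC−02:30), 06:00 UTC − 2h30m = 03:30 Wynund Coast standard time.
The standard-time date in Wynund Coast, 7 July 2030, falls between 3 February and 25 October, so daylight saving is in effect and Wynund Coast is at UTC−01:30.
06:00 UTC − 1h30m = 04:30 Wynund Coast.

04:30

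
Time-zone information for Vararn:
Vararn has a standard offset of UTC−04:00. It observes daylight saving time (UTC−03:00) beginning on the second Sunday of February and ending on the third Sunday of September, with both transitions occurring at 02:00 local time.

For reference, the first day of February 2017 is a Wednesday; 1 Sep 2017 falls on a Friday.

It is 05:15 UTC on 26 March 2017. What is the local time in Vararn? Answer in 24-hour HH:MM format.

02:15

1 February 2017 is a Wednesday, so the first Sunday is February 5 and the second is February 12.
1 September 2017 is a Friday, so the first Sunday is September 3 and the third is September 17.
At the standard offset (UTC−04:00), 05:15 UTC − 4h = 01:15 Vararn standard time.
Daylight saving runs 12 February – 17 September; the standard-time date in Vararn, 26 March 2017, is inside that window, so Vararn is at UTC−03:00.
05:15 UTC − 3h = 02:15 local.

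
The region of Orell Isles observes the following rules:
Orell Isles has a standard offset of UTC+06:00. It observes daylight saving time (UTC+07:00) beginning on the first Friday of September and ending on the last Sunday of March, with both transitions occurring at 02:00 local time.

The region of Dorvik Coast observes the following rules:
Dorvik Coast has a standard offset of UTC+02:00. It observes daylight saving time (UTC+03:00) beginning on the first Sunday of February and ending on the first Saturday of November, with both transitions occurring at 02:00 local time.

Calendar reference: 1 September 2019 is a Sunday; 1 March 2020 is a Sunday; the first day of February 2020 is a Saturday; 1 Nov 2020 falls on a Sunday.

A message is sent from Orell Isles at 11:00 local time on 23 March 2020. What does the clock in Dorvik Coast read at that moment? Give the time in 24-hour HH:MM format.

1 September 2019 is a Sunday, so the first Friday is September 6.
1 March 2020 is a Sunday, so Sundays fall on 1, 8, 15, 22, 29; the last is March 29.
23 March 2020 lies within the daylight-saving period (6 September 2019 – 29 March 2020), so Orell Isles is on daylight time, UTC+07:00.
11:00 Orell Isles − 7h = 04:00 UTC.
1 February 2020 is a Saturday, so the first Sunday is February 2.
1 November 2020 is a Sunday, so the first Saturday is November 7.
At the standard offset (UTC+02:00), 04:00 UTC + 2h = 06:00 Dorvik Coast standard time.
The standard-time date in Dorvik Coast, 23 March 2020, falls between 2 February and 7 November, so daylight saving is in effect and Dorvik Coast is at UTC+03:00.
04:00 UTC + 3h = 07:00 Dorvik Coast.

07:00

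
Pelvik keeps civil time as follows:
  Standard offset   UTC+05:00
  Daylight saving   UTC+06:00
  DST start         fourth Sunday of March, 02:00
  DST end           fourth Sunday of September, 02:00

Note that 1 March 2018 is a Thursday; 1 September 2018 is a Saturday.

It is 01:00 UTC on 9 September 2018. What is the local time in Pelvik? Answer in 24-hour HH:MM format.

1 March 2018 is a Thursday, so the first Sunday is March 4 and the fourth is March 25.
1 September 2018 is a Saturday, so the first Sunday is September 2 and the fourth is September 23.
At the standard offset (UTC+05:00), 01:00 UTC + 5h = 06:00 Pelvik standard time.
The standard-time date in Pelvik, 9 September 2018, falls between 25 March and 23 September, so daylight saving is in effect and Pelvik is at UTC+06:00.
01:00 UTC + 6h = 07:00 local.

07:00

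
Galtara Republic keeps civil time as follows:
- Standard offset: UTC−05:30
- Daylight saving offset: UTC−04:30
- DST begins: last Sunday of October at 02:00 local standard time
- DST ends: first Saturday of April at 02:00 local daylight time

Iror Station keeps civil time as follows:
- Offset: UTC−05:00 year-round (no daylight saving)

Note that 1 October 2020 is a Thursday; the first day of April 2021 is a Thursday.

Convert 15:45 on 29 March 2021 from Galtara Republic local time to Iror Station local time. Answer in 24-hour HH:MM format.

1 October 2020 is a Thursday, so Sundays fall on 4, 11, 18, 25; the last is October 25.
1 April 2021 is a Thursday, so the first Saturday is April 3.
29 March 2021 falls between 25 October 2020 and 3 April 2021, so daylight saving is in effect and Galtara Republic is at UTC−04:30.
15:45 Galtara Republic + 4h30m = 20:15 UTC.
Iror Station stays on UTC−05:00 all year.
20:15 UTC − 5h = 15:15 Iror Station.

15:15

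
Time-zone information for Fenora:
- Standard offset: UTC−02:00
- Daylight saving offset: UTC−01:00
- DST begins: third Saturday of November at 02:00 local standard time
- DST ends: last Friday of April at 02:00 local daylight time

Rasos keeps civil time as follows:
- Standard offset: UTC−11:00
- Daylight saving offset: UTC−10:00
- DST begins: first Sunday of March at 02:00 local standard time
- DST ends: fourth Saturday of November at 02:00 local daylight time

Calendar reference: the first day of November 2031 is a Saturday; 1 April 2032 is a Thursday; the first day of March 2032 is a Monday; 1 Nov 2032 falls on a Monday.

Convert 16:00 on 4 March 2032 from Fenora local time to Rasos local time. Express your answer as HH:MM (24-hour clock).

1 November 2031 is a Saturday, so the first Saturday is November 1 and the third is November 15.
1 April 2032 is a Thursday, so Fridays fall on 2, 9, 16, 23, 30; the last is April 30.
4 March 2032 falls between 15 November 2031 and 30 April 2032, so daylight saving is in effect and Fenora is at UTC−01:00.
16:00 Fenora + 1h = 17:00 UTC.
1 March 2032 is a Monday, so the first Sunday is March 7.
1 November 2032 is a Monday, so the first Saturday is November 6 and the fourth is November 27.
At the standard offset (UTC−11:00), 17:00 UTC − 11h = 06:00 Rasos standard time.
Daylight saving runs 7 March – 27 November; the standard-time date in Rasos, 4 March 2032, is outside that window, so Rasos is on standard time at UTC−11:00.
17:00 UTC − 11h = 06:00 Rasos.

06:00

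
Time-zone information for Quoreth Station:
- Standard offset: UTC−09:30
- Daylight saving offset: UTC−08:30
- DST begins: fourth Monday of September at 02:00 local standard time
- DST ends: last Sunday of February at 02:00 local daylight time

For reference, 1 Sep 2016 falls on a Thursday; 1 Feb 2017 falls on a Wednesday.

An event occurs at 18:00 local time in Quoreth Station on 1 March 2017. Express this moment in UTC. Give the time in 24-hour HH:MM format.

1 September 2016 is a Thursday, so the first Monday is September 5 and the fourth is September 26.
1 February 2017 is a Wednesday, so Sundays fall on 5, 12, 19, 26; the last is February 26.
Daylight saving runs 26 September 2016 – 26 February 2017; 1 March 2017 is outside that window, so Quoreth Station is on standard time at UTC−09:30.
18:00 local + 9h30m = 03:30 UTC (rolling into the next day, 2 March 2017).

03:30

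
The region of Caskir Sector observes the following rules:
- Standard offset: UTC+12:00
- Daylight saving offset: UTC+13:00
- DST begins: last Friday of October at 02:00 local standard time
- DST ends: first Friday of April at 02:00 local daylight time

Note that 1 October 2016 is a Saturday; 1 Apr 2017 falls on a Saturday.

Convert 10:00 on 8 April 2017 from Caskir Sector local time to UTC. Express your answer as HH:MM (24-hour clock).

22:00

1 October 2016 is a Saturday, so Fridays fall on 7, 14, 21, 28; the last is October 28.
1 April 2017 is a Saturday, so the first Friday is April 7.
8 April 2017 is outside the daylight-saving period (28 October 2016 – 7 April 2017), so Caskir Sector is on standard time, UTC+12:00.
10:00 local − 12h = 22:00 UTC (rolling into the previous day, 7 April 2017).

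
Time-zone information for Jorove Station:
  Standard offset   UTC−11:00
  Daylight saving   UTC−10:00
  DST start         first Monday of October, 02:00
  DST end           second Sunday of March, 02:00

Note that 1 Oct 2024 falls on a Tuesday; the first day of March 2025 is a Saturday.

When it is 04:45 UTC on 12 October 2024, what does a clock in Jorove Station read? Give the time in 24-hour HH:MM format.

18:45

1 October 2024 is a Tuesday, so the first Monday is October 7.
1 March 2025 is a Saturday, so the first Sunday is March 2 and the second is March 9.
At the standard offset (UTC−11:00), 04:45 UTC − 11h = 17:45 Jorove Station standard time (rolling into the previous day, 11 October 2024).
The standard-time date in Jorove Station, 11 October 2024, falls between 7 October 2024 and 9 March 2025, so daylight saving is in effect and Jorove Station is at UTC−10:00.
04:45 UTC − 10h = 18:45 local (rolling into the previous day, 11 October 2024).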